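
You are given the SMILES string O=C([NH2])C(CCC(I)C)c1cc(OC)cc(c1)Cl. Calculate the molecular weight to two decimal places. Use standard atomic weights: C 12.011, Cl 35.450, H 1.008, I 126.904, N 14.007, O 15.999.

First, the molecular formula is C13H17ClINO2 (counting implicit H from valence).
  C: 13 × 12.011 = 156.143
  Cl: 1 × 35.450 = 35.450
  H: 17 × 1.008 = 17.136
  I: 1 × 126.904 = 126.904
  N: 1 × 14.007 = 14.007
  O: 2 × 15.999 = 31.998
Sum: 13×12.011 + 1×35.450 + 17×1.008 + 1×126.904 + 1×14.007 + 2×15.999 = 381.638 → 381.64 g/mol.

381.64 g/mol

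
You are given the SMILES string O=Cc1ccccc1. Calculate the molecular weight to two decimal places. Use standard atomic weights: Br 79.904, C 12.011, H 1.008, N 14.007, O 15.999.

First, the molecular formula is C7H6O (counting implicit H from valence).
  C: 7 × 12.011 = 84.077
  H: 6 × 1.008 = 6.048
  O: 1 × 15.999 = 15.999
Sum: 7×12.011 + 6×1.008 + 1×15.999 = 106.124 → 106.12 g/mol.

106.12 g/mol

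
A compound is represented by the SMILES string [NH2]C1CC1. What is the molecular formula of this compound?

C3H7N

Walk through each heavy atom and fill implicit hydrogens from standard valence (C 4, N 3, O 2, S 2, halogen 1):
  atom 1: N with explicit H count 2
  atom 2: C, bond orders sum to 3 (valence 4) → 1 H
  atom 3: C, bond orders sum to 2 (valence 4) → 2 H
  atom 4: C, bond orders sum to 2 (valence 4) → 2 H
Totals → C:3, H:7, N:1.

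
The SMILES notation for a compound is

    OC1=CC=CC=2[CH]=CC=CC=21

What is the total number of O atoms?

1

Scan the SMILES for O atoms (remember two-letter symbols like Cl and Br are single atoms).
Oxygen count: 1.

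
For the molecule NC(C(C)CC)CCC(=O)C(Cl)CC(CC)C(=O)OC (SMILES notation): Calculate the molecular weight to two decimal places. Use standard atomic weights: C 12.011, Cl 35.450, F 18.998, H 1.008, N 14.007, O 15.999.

First, the molecular formula is C15H28ClNO3 (counting implicit H from valence).
  C: 15 × 12.011 = 180.165
  Cl: 1 × 35.450 = 35.450
  H: 28 × 1.008 = 28.224
  N: 1 × 14.007 = 14.007
  O: 3 × 15.999 = 47.997
Sum: 15×12.011 + 1×35.450 + 28×1.008 + 1×14.007 + 3×15.999 = 305.843 → 305.84 g/mol.

305.84 g/mol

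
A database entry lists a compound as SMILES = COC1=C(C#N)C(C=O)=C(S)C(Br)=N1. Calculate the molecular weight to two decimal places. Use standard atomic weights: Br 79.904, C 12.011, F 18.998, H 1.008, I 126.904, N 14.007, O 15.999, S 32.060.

First, the molecular formula is C8H5BrN2O2S (counting implicit H from valence).
  Br: 1 × 79.904 = 79.904
  C: 8 × 12.011 = 96.088
  H: 5 × 1.008 = 5.040
  N: 2 × 14.007 = 28.014
  O: 2 × 15.999 = 31.998
  S: 1 × 32.060 = 32.060
Sum: 1×79.904 + 8×12.011 + 5×1.008 + 2×14.007 + 2×15.999 + 1×32.060 = 273.104 → 273.10 g/mol.

273.10 g/mol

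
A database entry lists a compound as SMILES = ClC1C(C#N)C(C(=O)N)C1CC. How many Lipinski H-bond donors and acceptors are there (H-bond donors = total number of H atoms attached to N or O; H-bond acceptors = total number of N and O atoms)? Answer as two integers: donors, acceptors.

Donors: find every N or O and count the H atoms it carries.
  atom 5 (N): bond orders sum to 3 → 0 H
  atom 8 (O): bond orders sum to 2 → 0 H
  atom 9 (N): bond orders sum to 1 → 2 H
Lipinski HBD = 2.
Acceptors: N atoms = 2, O atoms = 1 → HBA = 3.

2, 3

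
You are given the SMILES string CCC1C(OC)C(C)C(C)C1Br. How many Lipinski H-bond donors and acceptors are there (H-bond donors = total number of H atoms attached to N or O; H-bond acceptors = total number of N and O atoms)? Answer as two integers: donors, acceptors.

Donors: find every N or O and count the H atoms it carries.
  atom 5 (O): bond orders sum to 2 → 0 H
Lipinski HBD = 0.
Acceptors: N atoms = 0, O atoms = 1 → HBA = 1.

0, 1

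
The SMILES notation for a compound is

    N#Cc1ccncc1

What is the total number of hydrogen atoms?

Walk through each heavy atom and fill implicit hydrogens from standard valence (C 4, N 3, O 2, S 2, halogen 1); for lowercase aromatic atoms, an aromatic c carries 1 H when it has two neighbours and 0 H with three, and aromatic n carries 0 H:
  atom 1: N, bond orders sum to 3 (valence 3) → 0 H
  atom 2: C, bond orders sum to 4 (valence 4) → 0 H
  atom 3: aromatic c, 3 neighbours → 0 H
  atom 4: aromatic c, 2 neighbours → 1 H
  atom 5: aromatic c, 2 neighbours → 1 H
  atom 6: aromatic n, 2 neighbours → 0 H
  atom 7: aromatic c, 2 neighbours → 1 H
  atom 8: aromatic c, 2 neighbours → 1 H
Total hydrogens: 4.

4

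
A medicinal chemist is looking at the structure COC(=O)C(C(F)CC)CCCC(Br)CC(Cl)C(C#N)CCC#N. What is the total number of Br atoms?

Scan the SMILES for Br atoms (remember two-letter symbols like Cl and Br are single atoms).
Bromine count: 1.

1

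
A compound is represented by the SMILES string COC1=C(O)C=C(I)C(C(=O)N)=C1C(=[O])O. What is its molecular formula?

Walk through each heavy atom and fill implicit hydrogens from standard valence (C 4, N 3, O 2, S 2, halogen 1):
  atom 1: C, bond orders sum to 1 (valence 4) → 3 H
  atom 2: O, bond orders sum to 2 (valence 2) → 0 H
  atom 3: C, bond orders sum to 4 (valence 4) → 0 H
  atom 4: C, bond orders sum to 4 (valence 4) → 0 H
  atom 5: O, bond orders sum to 1 (valence 2) → 1 H
  atom 6: C, bond orders sum to 3 (valence 4) → 1 H
  atom 7: C, bond orders sum to 4 (valence 4) → 0 H
  atom 8: I (halogen, monovalent) → 0 H
  atom 9: C, bond orders sum to 4 (valence 4) → 0 H
  atom 10: C, bond orders sum to 4 (valence 4) → 0 H
  atom 11: O, bond orders sum to 2 (valence 2) → 0 H
  atom 12: N, bond orders sum to 1 (valence 3) → 2 H
  atom 13: C, bond orders sum to 4 (valence 4) → 0 H
  atom 14: C, bond orders sum to 4 (valence 4) → 0 H
  atom 15: O with explicit H count 0
  atom 16: O, bond orders sum to 1 (valence 2) → 1 H
Totals → C:9, H:8, I:1, N:1, O:5.

C9H8INO5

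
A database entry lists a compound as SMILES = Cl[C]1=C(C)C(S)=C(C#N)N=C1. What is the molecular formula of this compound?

C7H5ClN2S

Walk through each heavy atom and fill implicit hydrogens from standard valence (C 4, N 3, O 2, S 2, halogen 1):
  atom 1: Cl (halogen, monovalent) → 0 H
  atom 2: C with explicit H count 0
  atom 3: C, bond orders sum to 4 (valence 4) → 0 H
  atom 4: C, bond orders sum to 1 (valence 4) → 3 H
  atom 5: C, bond orders sum to 4 (valence 4) → 0 H
  atom 6: S, bond orders sum to 1 (valence 2) → 1 H
  atom 7: C, bond orders sum to 4 (valence 4) → 0 H
  atom 8: C, bond orders sum to 4 (valence 4) → 0 H
  atom 9: N, bond orders sum to 3 (valence 3) → 0 H
  atom 10: N, bond orders sum to 3 (valence 3) → 0 H
  atom 11: C, bond orders sum to 3 (valence 4) → 1 H
Totals → C:7, H:5, Cl:1, N:2, S:1.
In Hill order: C7H5ClN2S.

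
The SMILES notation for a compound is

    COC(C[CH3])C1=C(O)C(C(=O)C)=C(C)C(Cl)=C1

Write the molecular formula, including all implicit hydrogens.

Walk through each heavy atom and fill implicit hydrogens from standard valence (C 4, N 3, O 2, S 2, halogen 1):
  atom 1: C, bond orders sum to 1 (valence 4) → 3 H
  atom 2: O, bond orders sum to 2 (valence 2) → 0 H
  atom 3: C, bond orders sum to 3 (valence 4) → 1 H
  atom 4: C, bond orders sum to 2 (valence 4) → 2 H
  atom 5: C with explicit H count 3
  atom 6: C, bond orders sum to 4 (valence 4) → 0 H
  atom 7: C, bond orders sum to 4 (valence 4) → 0 H
  atom 8: O, bond orders sum to 1 (valence 2) → 1 H
  atom 9: C, bond orders sum to 4 (valence 4) → 0 H
  atom 10: C, bond orders sum to 4 (valence 4) → 0 H
  atom 11: O, bond orders sum to 2 (valence 2) → 0 H
  atom 12: C, bond orders sum to 1 (valence 4) → 3 H
  atom 13: C, bond orders sum to 4 (valence 4) → 0 H
  atom 14: C, bond orders sum to 1 (valence 4) → 3 H
  atom 15: C, bond orders sum to 4 (valence 4) → 0 H
  atom 16: Cl (halogen, monovalent) → 0 H
  atom 17: C, bond orders sum to 3 (valence 4) → 1 H
Totals → C:13, H:17, Cl:1, O:3.
In Hill order: C13H17ClO3.

C13H17ClO3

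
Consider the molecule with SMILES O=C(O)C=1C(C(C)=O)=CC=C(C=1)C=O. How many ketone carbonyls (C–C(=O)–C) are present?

1

The ketone motif appears at heavy-atom position 6 in the SMILES.
Other groups present: 1 aldehyde, 1 carboxylic acid.
Ketone count: 1.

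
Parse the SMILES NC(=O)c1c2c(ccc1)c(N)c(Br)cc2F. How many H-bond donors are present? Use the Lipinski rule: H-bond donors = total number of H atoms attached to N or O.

Donors: find every N or O and count the H atoms it carries.
  atom 1 (N): bond orders sum to 1 → 2 H
  atom 3 (O): bond orders sum to 2 → 0 H
  atom 11 (N): bond orders sum to 1 → 2 H
Lipinski HBD = 4.

4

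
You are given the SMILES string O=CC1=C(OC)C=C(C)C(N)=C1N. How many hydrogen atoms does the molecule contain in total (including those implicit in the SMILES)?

Walk through each heavy atom and fill implicit hydrogens from standard valence (C 4, N 3, O 2, S 2, halogen 1):
  atom 1: O, bond orders sum to 2 (valence 2) → 0 H
  atom 2: C, bond orders sum to 3 (valence 4) → 1 H
  atom 3: C, bond orders sum to 4 (valence 4) → 0 H
  atom 4: C, bond orders sum to 4 (valence 4) → 0 H
  atom 5: O, bond orders sum to 2 (valence 2) → 0 H
  atom 6: C, bond orders sum to 1 (valence 4) → 3 H
  atom 7: C, bond orders sum to 3 (valence 4) → 1 H
  atom 8: C, bond orders sum to 4 (valence 4) → 0 H
  atom 9: C, bond orders sum to 1 (valence 4) → 3 H
  atom 10: C, bond orders sum to 4 (valence 4) → 0 H
  atom 11: N, bond orders sum to 1 (valence 3) → 2 H
  atom 12: C, bond orders sum to 4 (valence 4) → 0 H
  atom 13: N, bond orders sum to 1 (valence 3) → 2 H
Total hydrogens: 12.

12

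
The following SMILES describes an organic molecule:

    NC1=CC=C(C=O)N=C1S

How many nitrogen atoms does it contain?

Scan the SMILES for N atoms (remember two-letter symbols like Cl and Br are single atoms).
Nitrogen count: 2.

2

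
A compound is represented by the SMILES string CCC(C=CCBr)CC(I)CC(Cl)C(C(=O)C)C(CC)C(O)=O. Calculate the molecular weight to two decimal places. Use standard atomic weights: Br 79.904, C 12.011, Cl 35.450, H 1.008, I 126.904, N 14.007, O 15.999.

First, the molecular formula is C17H27BrClIO3 (counting implicit H from valence).
  Br: 1 × 79.904 = 79.904
  C: 17 × 12.011 = 204.187
  Cl: 1 × 35.450 = 35.450
  H: 27 × 1.008 = 27.216
  I: 1 × 126.904 = 126.904
  O: 3 × 15.999 = 47.997
Sum: 1×79.904 + 17×12.011 + 1×35.450 + 27×1.008 + 1×126.904 + 3×15.999 = 521.658 → 521.66 g/mol.

521.66 g/mol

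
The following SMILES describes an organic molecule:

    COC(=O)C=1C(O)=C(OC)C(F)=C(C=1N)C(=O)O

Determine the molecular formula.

C10H10FNO6

Walk through each heavy atom and fill implicit hydrogens from standard valence (C 4, N 3, O 2, S 2, halogen 1):
  atom 1: C, bond orders sum to 1 (valence 4) → 3 H
  atom 2: O, bond orders sum to 2 (valence 2) → 0 H
  atom 3: C, bond orders sum to 4 (valence 4) → 0 H
  atom 4: O, bond orders sum to 2 (valence 2) → 0 H
  atom 5: C, bond orders sum to 4 (valence 4) → 0 H
  atom 6: C, bond orders sum to 4 (valence 4) → 0 H
  atom 7: O, bond orders sum to 1 (valence 2) → 1 H
  atom 8: C, bond orders sum to 4 (valence 4) → 0 H
  atom 9: O, bond orders sum to 2 (valence 2) → 0 H
  atom 10: C, bond orders sum to 1 (valence 4) → 3 H
  atom 11: C, bond orders sum to 4 (valence 4) → 0 H
  atom 12: F (halogen, monovalent) → 0 H
  atom 13: C, bond orders sum to 4 (valence 4) → 0 H
  atom 14: C, bond orders sum to 4 (valence 4) → 0 H
  atom 15: N, bond orders sum to 1 (valence 3) → 2 H
  atom 16: C, bond orders sum to 4 (valence 4) → 0 H
  atom 17: O, bond orders sum to 2 (valence 2) → 0 H
  atom 18: O, bond orders sum to 1 (valence 2) → 1 H
Totals → C:10, H:10, F:1, N:1, O:6.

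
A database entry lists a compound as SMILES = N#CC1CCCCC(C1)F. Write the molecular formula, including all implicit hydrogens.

Walk through each heavy atom and fill implicit hydrogens from standard valence (C 4, N 3, O 2, S 2, halogen 1):
  atom 1: N, bond orders sum to 3 (valence 3) → 0 H
  atom 2: C, bond orders sum to 4 (valence 4) → 0 H
  atom 3: C, bond orders sum to 3 (valence 4) → 1 H
  atom 4: C, bond orders sum to 2 (valence 4) → 2 H
  atom 5: C, bond orders sum to 2 (valence 4) → 2 H
  atom 6: C, bond orders sum to 2 (valence 4) → 2 H
  atom 7: C, bond orders sum to 2 (valence 4) → 2 H
  atom 8: C, bond orders sum to 3 (valence 4) → 1 H
  atom 9: C, bond orders sum to 2 (valence 4) → 2 H
  atom 10: F (halogen, monovalent) → 0 H
Totals → C:8, H:12, F:1, N:1.
In Hill order: C8H12FN.

C8H12FN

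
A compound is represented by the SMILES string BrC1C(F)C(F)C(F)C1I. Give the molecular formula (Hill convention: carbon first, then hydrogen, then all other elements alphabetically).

Walk through each heavy atom and fill implicit hydrogens from standard valence (C 4, N 3, O 2, S 2, halogen 1):
  atom 1: Br (halogen, monovalent) → 0 H
  atom 2: C, bond orders sum to 3 (valence 4) → 1 H
  atom 3: C, bond orders sum to 3 (valence 4) → 1 H
  atom 4: F (halogen, monovalent) → 0 H
  atom 5: C, bond orders sum to 3 (valence 4) → 1 H
  atom 6: F (halogen, monovalent) → 0 H
  atom 7: C, bond orders sum to 3 (valence 4) → 1 H
  atom 8: F (halogen, monovalent) → 0 H
  atom 9: C, bond orders sum to 3 (valence 4) → 1 H
  atom 10: I (halogen, monovalent) → 0 H
Totals → C:5, H:5, Br:1, F:3, I:1.
In Hill order: C5H5BrF3I.

C5H5BrF3I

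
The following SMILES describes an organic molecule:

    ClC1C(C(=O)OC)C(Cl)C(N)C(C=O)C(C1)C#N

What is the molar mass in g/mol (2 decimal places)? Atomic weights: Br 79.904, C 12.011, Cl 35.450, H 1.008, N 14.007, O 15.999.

First, the molecular formula is C11H14Cl2N2O3 (counting implicit H from valence).
  C: 11 × 12.011 = 132.121
  Cl: 2 × 35.450 = 70.900
  H: 14 × 1.008 = 14.112
  N: 2 × 14.007 = 28.014
  O: 3 × 15.999 = 47.997
Sum: 11×12.011 + 2×35.450 + 14×1.008 + 2×14.007 + 3×15.999 = 293.144 → 293.14 g/mol.

293.14 g/mol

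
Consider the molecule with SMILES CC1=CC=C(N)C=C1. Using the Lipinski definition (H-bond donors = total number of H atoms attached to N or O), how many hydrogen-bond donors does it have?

Donors: find every N or O and count the H atoms it carries.
  atom 6 (N): bond orders sum to 1 → 2 H
Lipinski HBD = 2.

2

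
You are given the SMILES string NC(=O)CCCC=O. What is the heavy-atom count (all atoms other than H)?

Every atom symbol written in the SMILES (organic subset) is one heavy atom; implicit H are not written.
Heavy atoms by element → C:5, N:1, O:2.
Total: 8.

8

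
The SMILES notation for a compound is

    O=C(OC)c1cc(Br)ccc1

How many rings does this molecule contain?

1

In SMILES, each pair of matching ring-closure digits denotes one ring-closing bond; the number of such bonds equals the number of independent rings.
Ring-closure bonds here: 1.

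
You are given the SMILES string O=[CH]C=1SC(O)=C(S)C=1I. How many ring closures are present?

In SMILES, each pair of matching ring-closure digits denotes one ring-closing bond; the number of such bonds equals the number of independent rings.
Ring-closure bonds here: 1.

1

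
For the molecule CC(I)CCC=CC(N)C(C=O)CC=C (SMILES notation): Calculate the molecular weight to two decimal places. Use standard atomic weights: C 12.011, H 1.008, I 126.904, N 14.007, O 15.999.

321.20 g/mol

First, the molecular formula is C12H20INO (counting implicit H from valence).
  C: 12 × 12.011 = 144.132
  H: 20 × 1.008 = 20.160
  I: 1 × 126.904 = 126.904
  N: 1 × 14.007 = 14.007
  O: 1 × 15.999 = 15.999
Sum: 12×12.011 + 20×1.008 + 1×126.904 + 1×14.007 + 1×15.999 = 321.202 → 321.20 g/mol.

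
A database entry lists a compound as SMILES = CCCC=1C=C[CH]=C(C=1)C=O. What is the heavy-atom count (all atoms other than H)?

11

Every atom symbol written in the SMILES (organic subset) is one heavy atom; implicit H are not written.
Heavy atoms by element → C:10, O:1.
Total: 11.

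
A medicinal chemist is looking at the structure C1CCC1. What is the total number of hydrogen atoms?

8

Walk through each heavy atom and fill implicit hydrogens from standard valence (C 4, N 3, O 2, S 2, halogen 1):
  atom 1: C, bond orders sum to 2 (valence 4) → 2 H
  atom 2: C, bond orders sum to 2 (valence 4) → 2 H
  atom 3: C, bond orders sum to 2 (valence 4) → 2 H
  atom 4: C, bond orders sum to 2 (valence 4) → 2 H
Total hydrogens: 8.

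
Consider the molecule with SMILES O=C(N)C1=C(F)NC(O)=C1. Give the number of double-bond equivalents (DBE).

Degree of unsaturation = (number of rings) + (number of π bonds).
Ring closures in the SMILES: 1.
π bonds: 3 double bonds (each 1 DoU) → 3 DoU from unsaturation.
Total DoU = 1 + 3 = 4.

4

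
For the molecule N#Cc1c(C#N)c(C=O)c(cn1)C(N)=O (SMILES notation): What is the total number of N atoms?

Scan the SMILES for N atoms (remember two-letter symbols like Cl and Br are single atoms).
Nitrogen count: 4.

4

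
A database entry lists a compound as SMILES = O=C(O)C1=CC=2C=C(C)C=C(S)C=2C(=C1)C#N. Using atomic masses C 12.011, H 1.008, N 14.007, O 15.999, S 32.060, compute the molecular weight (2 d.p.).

243.28 g/mol

First, the molecular formula is C13H9NO2S (counting implicit H from valence).
  C: 13 × 12.011 = 156.143
  H: 9 × 1.008 = 9.072
  N: 1 × 14.007 = 14.007
  O: 2 × 15.999 = 31.998
  S: 1 × 32.060 = 32.060
Sum: 13×12.011 + 9×1.008 + 1×14.007 + 2×15.999 + 1×32.060 = 243.280 → 243.28 g/mol.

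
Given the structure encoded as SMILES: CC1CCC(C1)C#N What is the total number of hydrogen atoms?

11

Walk through each heavy atom and fill implicit hydrogens from standard valence (C 4, N 3, O 2, S 2, halogen 1):
  atom 1: C, bond orders sum to 1 (valence 4) → 3 H
  atom 2: C, bond orders sum to 3 (valence 4) → 1 H
  atom 3: C, bond orders sum to 2 (valence 4) → 2 H
  atom 4: C, bond orders sum to 2 (valence 4) → 2 H
  atom 5: C, bond orders sum to 3 (valence 4) → 1 H
  atom 6: C, bond orders sum to 2 (valence 4) → 2 H
  atom 7: C, bond orders sum to 4 (valence 4) → 0 H
  atom 8: N, bond orders sum to 3 (valence 3) → 0 H
Total hydrogens: 11.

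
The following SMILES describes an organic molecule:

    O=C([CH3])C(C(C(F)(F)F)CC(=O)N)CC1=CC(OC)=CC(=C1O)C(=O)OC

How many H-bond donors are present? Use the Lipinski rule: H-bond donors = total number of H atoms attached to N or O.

Donors: find every N or O and count the H atoms it carries.
  atom 1 (O): bond orders sum to 2 → 0 H
  atom 12 (O): bond orders sum to 2 → 0 H
  atom 13 (N): bond orders sum to 1 → 2 H
  atom 18 (O): bond orders sum to 2 → 0 H
  atom 23 (O): bond orders sum to 1 → 1 H
  atom 25 (O): bond orders sum to 2 → 0 H
  atom 26 (O): bond orders sum to 2 → 0 H
Lipinski HBD = 3.

3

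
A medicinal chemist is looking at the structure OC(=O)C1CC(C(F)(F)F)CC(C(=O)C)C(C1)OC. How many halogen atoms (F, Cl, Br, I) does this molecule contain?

Halogen atoms appear at heavy-atom positions 8, 9, 10 (3×F).
Other groups present: 1 carboxylic acid, 1 ether, 1 ketone.
Halogen count: 3.

3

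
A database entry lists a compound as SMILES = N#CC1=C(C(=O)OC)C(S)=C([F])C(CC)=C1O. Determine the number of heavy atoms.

Every atom symbol written in the SMILES (organic subset) is one heavy atom; implicit H are not written.
Heavy atoms by element → C:11, F:1, N:1, O:3, S:1.
Total: 17.

17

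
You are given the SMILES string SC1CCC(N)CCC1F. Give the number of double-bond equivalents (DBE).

1

Degree of unsaturation = (number of rings) + (number of π bonds).
Ring closures in the SMILES: 1.
π bonds: none → 0 DoU from unsaturation.
Total DoU = 1 + 0 = 1.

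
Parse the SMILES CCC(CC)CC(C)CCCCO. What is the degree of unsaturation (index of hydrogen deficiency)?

0

Degree of unsaturation = (number of rings) + (number of π bonds).
Ring closures in the SMILES: 0.
π bonds: none → 0 DoU from unsaturation.
Total DoU = 0 + 0 = 0.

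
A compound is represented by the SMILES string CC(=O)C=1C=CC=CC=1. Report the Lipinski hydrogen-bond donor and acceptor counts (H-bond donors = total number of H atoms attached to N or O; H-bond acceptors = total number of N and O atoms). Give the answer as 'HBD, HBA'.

0, 1

Donors: find every N or O and count the H atoms it carries.
  atom 3 (O): bond orders sum to 2 → 0 H
Lipinski HBD = 0.
Acceptors: N atoms = 0, O atoms = 1 → HBA = 1.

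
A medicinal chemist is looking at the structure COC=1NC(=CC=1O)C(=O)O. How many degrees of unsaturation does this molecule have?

Molecular formula: C6H7NO4.
DoU = (2C + 2 + N − H − X) / 2, where X is the halogen count and O/S are ignored.
    = (2·6 + 2 + 1 − 7 − 0) / 2 = 8 / 2 = 4.

4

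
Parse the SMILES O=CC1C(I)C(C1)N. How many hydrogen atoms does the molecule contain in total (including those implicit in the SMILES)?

Walk through each heavy atom and fill implicit hydrogens from standard valence (C 4, N 3, O 2, S 2, halogen 1):
  atom 1: O, bond orders sum to 2 (valence 2) → 0 H
  atom 2: C, bond orders sum to 3 (valence 4) → 1 H
  atom 3: C, bond orders sum to 3 (valence 4) → 1 H
  atom 4: C, bond orders sum to 3 (valence 4) → 1 H
  atom 5: I (halogen, monovalent) → 0 H
  atom 6: C, bond orders sum to 3 (valence 4) → 1 H
  atom 7: C, bond orders sum to 2 (valence 4) → 2 H
  atom 8: N, bond orders sum to 1 (valence 3) → 2 H
Total hydrogens: 8.

8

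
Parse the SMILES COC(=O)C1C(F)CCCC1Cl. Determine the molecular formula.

Walk through each heavy atom and fill implicit hydrogens from standard valence (C 4, N 3, O 2, S 2, halogen 1):
  atom 1: C, bond orders sum to 1 (valence 4) → 3 H
  atom 2: O, bond orders sum to 2 (valence 2) → 0 H
  atom 3: C, bond orders sum to 4 (valence 4) → 0 H
  atom 4: O, bond orders sum to 2 (valence 2) → 0 H
  atom 5: C, bond orders sum to 3 (valence 4) → 1 H
  atom 6: C, bond orders sum to 3 (valence 4) → 1 H
  atom 7: F (halogen, monovalent) → 0 H
  atom 8: C, bond orders sum to 2 (valence 4) → 2 H
  atom 9: C, bond orders sum to 2 (valence 4) → 2 H
  atom 10: C, bond orders sum to 2 (valence 4) → 2 H
  atom 11: C, bond orders sum to 3 (valence 4) → 1 H
  atom 12: Cl (halogen, monovalent) → 0 H
Totals → C:8, H:12, Cl:1, F:1, O:2.

C8H12ClFO2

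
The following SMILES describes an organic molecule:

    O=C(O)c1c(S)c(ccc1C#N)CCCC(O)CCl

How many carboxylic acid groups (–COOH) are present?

1

The carboxylic acid motif appears at heavy-atom position 2 in the SMILES.
Other groups present: 1 hydroxyl, 1 nitrile, 1 thiol.
Carboxylic acid count: 1.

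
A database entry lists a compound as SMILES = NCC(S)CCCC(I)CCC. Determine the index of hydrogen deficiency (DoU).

0

Degree of unsaturation = (number of rings) + (number of π bonds).
Ring closures in the SMILES: 0.
π bonds: none → 0 DoU from unsaturation.
Total DoU = 0 + 0 = 0.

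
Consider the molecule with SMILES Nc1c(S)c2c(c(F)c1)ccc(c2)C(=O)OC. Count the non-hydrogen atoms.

17

Every atom symbol written in the SMILES (organic subset) is one heavy atom; implicit H are not written.
Heavy atoms by element → C:12, F:1, N:1, O:2, S:1.
Total: 17.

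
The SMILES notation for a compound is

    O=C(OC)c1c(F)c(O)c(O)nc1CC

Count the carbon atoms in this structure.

9

Count every carbon token in the SMILES (each C, including those in ring-closure positions and inside branches).
Carbon count: 9.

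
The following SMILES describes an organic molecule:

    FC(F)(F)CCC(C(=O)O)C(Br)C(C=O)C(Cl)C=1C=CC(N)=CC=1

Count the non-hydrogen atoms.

24

Every atom symbol written in the SMILES (organic subset) is one heavy atom; implicit H are not written.
Heavy atoms by element → Br:1, C:15, Cl:1, F:3, N:1, O:3.
Total: 24.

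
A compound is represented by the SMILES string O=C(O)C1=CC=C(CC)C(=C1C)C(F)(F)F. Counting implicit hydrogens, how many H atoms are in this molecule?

11

Walk through each heavy atom and fill implicit hydrogens from standard valence (C 4, N 3, O 2, S 2, halogen 1):
  atom 1: O, bond orders sum to 2 (valence 2) → 0 H
  atom 2: C, bond orders sum to 4 (valence 4) → 0 H
  atom 3: O, bond orders sum to 1 (valence 2) → 1 H
  atom 4: C, bond orders sum to 4 (valence 4) → 0 H
  atom 5: C, bond orders sum to 3 (valence 4) → 1 H
  atom 6: C, bond orders sum to 3 (valence 4) → 1 H
  atom 7: C, bond orders sum to 4 (valence 4) → 0 H
  atom 8: C, bond orders sum to 2 (valence 4) → 2 H
  atom 9: C, bond orders sum to 1 (valence 4) → 3 H
  atom 10: C, bond orders sum to 4 (valence 4) → 0 H
  atom 11: C, bond orders sum to 4 (valence 4) → 0 H
  atom 12: C, bond orders sum to 1 (valence 4) → 3 H
  atom 13: C, bond orders sum to 4 (valence 4) → 0 H
  atom 14: F (halogen, monovalent) → 0 H
  atom 15: F (halogen, monovalent) → 0 H
  atom 16: F (halogen, monovalent) → 0 H
Total hydrogens: 11.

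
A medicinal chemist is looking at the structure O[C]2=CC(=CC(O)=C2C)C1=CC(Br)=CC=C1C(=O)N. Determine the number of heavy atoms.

19

Every atom symbol written in the SMILES (organic subset) is one heavy atom; implicit H are not written.
Heavy atoms by element → Br:1, C:14, N:1, O:3.
Total: 19.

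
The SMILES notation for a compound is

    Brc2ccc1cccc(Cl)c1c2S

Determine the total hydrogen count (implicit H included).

6

Walk through each heavy atom and fill implicit hydrogens from standard valence (C 4, N 3, O 2, S 2, halogen 1); for lowercase aromatic atoms, an aromatic c carries 1 H when it has two neighbours and 0 H with three, and aromatic n carries 0 H:
  atom 1: Br (halogen, monovalent) → 0 H
  atom 2: aromatic c, 3 neighbours → 0 H
  atom 3: aromatic c, 2 neighbours → 1 H
  atom 4: aromatic c, 2 neighbours → 1 H
  atom 5: aromatic c, 3 neighbours → 0 H
  atom 6: aromatic c, 2 neighbours → 1 H
  atom 7: aromatic c, 2 neighbours → 1 H
  atom 8: aromatic c, 2 neighbours → 1 H
  atom 9: aromatic c, 3 neighbours → 0 H
  atom 10: Cl (halogen, monovalent) → 0 H
  atom 11: aromatic c, 3 neighbours → 0 H
  atom 12: aromatic c, 3 neighbours → 0 H
  atom 13: S, bond orders sum to 1 (valence 2) → 1 H
Total hydrogens: 6.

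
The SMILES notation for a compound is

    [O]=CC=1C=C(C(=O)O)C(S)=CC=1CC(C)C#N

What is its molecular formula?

C12H11NO3S

Walk through each heavy atom and fill implicit hydrogens from standard valence (C 4, N 3, O 2, S 2, halogen 1):
  atom 1: O with explicit H count 0
  atom 2: C, bond orders sum to 3 (valence 4) → 1 H
  atom 3: C, bond orders sum to 4 (valence 4) → 0 H
  atom 4: C, bond orders sum to 3 (valence 4) → 1 H
  atom 5: C, bond orders sum to 4 (valence 4) → 0 H
  atom 6: C, bond orders sum to 4 (valence 4) → 0 H
  atom 7: O, bond orders sum to 2 (valence 2) → 0 H
  atom 8: O, bond orders sum to 1 (valence 2) → 1 H
  atom 9: C, bond orders sum to 4 (valence 4) → 0 H
  atom 10: S, bond orders sum to 1 (valence 2) → 1 H
  atom 11: C, bond orders sum to 3 (valence 4) → 1 H
  atom 12: C, bond orders sum to 4 (valence 4) → 0 H
  atom 13: C, bond orders sum to 2 (valence 4) → 2 H
  atom 14: C, bond orders sum to 3 (valence 4) → 1 H
  atom 15: C, bond orders sum to 1 (valence 4) → 3 H
  atom 16: C, bond orders sum to 4 (valence 4) → 0 H
  atom 17: N, bond orders sum to 3 (valence 3) → 0 H
Totals → C:12, H:11, N:1, O:3, S:1.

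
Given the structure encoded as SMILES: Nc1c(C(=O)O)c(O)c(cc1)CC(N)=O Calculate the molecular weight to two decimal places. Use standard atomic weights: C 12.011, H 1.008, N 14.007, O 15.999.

210.19 g/mol

First, the molecular formula is C9H10N2O4 (counting implicit H from valence).
  C: 9 × 12.011 = 108.099
  H: 10 × 1.008 = 10.080
  N: 2 × 14.007 = 28.014
  O: 4 × 15.999 = 63.996
Sum: 9×12.011 + 10×1.008 + 2×14.007 + 4×15.999 = 210.189 → 210.19 g/mol.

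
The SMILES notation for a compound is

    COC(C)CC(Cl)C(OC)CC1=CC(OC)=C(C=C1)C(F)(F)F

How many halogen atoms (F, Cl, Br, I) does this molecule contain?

4

Halogen atoms appear at heavy-atom positions 7, 21, 22, 23 (1×Cl, 3×F).
Other groups present: 3 ether.
Halogen count: 4.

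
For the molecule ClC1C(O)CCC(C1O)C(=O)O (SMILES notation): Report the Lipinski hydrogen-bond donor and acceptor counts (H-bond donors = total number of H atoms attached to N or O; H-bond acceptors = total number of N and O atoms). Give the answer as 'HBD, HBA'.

3, 4

Donors: find every N or O and count the H atoms it carries.
  atom 4 (O): bond orders sum to 1 → 1 H
  atom 9 (O): bond orders sum to 1 → 1 H
  atom 11 (O): bond orders sum to 2 → 0 H
  atom 12 (O): bond orders sum to 1 → 1 H
Lipinski HBD = 3.
Acceptors: N atoms = 0, O atoms = 4 → HBA = 4.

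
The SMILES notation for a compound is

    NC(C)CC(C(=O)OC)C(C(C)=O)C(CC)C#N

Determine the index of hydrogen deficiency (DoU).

4

Degree of unsaturation = (number of rings) + (number of π bonds).
Ring closures in the SMILES: 0.
π bonds: 2 double bonds (each 1 DoU), 1 triple bond (each 2 DoU) → 4 DoU from unsaturation.
Total DoU = 0 + 4 = 4.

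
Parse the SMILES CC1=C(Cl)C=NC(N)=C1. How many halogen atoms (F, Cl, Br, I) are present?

Halogen atoms appear at heavy-atom position 4 (1×Cl).
Other groups present: 1 primary amine.
Halogen count: 1.

1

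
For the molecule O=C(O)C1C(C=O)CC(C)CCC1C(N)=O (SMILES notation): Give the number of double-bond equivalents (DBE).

4

Molecular formula: C11H17NO4.
DoU = (2C + 2 + N − H − X) / 2, where X is the halogen count and O/S are ignored.
    = (2·11 + 2 + 1 − 17 − 0) / 2 = 8 / 2 = 4.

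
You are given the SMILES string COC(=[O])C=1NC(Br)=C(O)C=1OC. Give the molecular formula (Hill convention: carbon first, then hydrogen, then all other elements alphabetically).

C7H8BrNO4

Walk through each heavy atom and fill implicit hydrogens from standard valence (C 4, N 3, O 2, S 2, halogen 1):
  atom 1: C, bond orders sum to 1 (valence 4) → 3 H
  atom 2: O, bond orders sum to 2 (valence 2) → 0 H
  atom 3: C, bond orders sum to 4 (valence 4) → 0 H
  atom 4: O with explicit H count 0
  atom 5: C, bond orders sum to 4 (valence 4) → 0 H
  atom 6: N, bond orders sum to 2 (valence 3) → 1 H
  atom 7: C, bond orders sum to 4 (valence 4) → 0 H
  atom 8: Br (halogen, monovalent) → 0 H
  atom 9: C, bond orders sum to 4 (valence 4) → 0 H
  atom 10: O, bond orders sum to 1 (valence 2) → 1 H
  atom 11: C, bond orders sum to 4 (valence 4) → 0 H
  atom 12: O, bond orders sum to 2 (valence 2) → 0 H
  atom 13: C, bond orders sum to 1 (valence 4) → 3 H
Totals → C:7, H:8, Br:1, N:1, O:4.
In Hill order: C7H8BrNO4.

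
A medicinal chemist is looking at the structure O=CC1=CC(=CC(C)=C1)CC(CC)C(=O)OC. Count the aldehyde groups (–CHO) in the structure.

1

The aldehyde motif appears at heavy-atom position 2 in the SMILES.
Other groups present: 1 ester.
Aldehyde count: 1.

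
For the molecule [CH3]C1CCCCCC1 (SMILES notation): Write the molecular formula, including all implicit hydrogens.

Walk through each heavy atom and fill implicit hydrogens from standard valence (C 4, N 3, O 2, S 2, halogen 1):
  atom 1: C with explicit H count 3
  atom 2: C, bond orders sum to 3 (valence 4) → 1 H
  atom 3: C, bond orders sum to 2 (valence 4) → 2 H
  atom 4: C, bond orders sum to 2 (valence 4) → 2 H
  atom 5: C, bond orders sum to 2 (valence 4) → 2 H
  atom 6: C, bond orders sum to 2 (valence 4) → 2 H
  atom 7: C, bond orders sum to 2 (valence 4) → 2 H
  atom 8: C, bond orders sum to 2 (valence 4) → 2 H
Totals → C:8, H:16.
In Hill order: C8H16.

C8H16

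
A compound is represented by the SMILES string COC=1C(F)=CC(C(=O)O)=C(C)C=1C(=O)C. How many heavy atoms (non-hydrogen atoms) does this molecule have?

Every atom symbol written in the SMILES (organic subset) is one heavy atom; implicit H are not written.
Heavy atoms by element → C:11, F:1, O:4.
Total: 16.

16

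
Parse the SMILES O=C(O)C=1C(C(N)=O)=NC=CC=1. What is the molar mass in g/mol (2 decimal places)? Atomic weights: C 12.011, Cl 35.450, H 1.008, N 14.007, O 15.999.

166.14 g/mol

First, the molecular formula is C7H6N2O3 (counting implicit H from valence).
  C: 7 × 12.011 = 84.077
  H: 6 × 1.008 = 6.048
  N: 2 × 14.007 = 28.014
  O: 3 × 15.999 = 47.997
Sum: 7×12.011 + 6×1.008 + 2×14.007 + 3×15.999 = 166.136 → 166.14 g/mol.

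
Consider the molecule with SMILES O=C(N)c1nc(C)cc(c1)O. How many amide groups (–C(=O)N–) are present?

The amide motif appears at heavy-atom position 2 in the SMILES.
Other groups present: 1 hydroxyl.
Amide count: 1.

1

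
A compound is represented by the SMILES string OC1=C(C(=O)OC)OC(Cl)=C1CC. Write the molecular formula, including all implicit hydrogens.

C8H9ClO4

Walk through each heavy atom and fill implicit hydrogens from standard valence (C 4, N 3, O 2, S 2, halogen 1):
  atom 1: O, bond orders sum to 1 (valence 2) → 1 H
  atom 2: C, bond orders sum to 4 (valence 4) → 0 H
  atom 3: C, bond orders sum to 4 (valence 4) → 0 H
  atom 4: C, bond orders sum to 4 (valence 4) → 0 H
  atom 5: O, bond orders sum to 2 (valence 2) → 0 H
  atom 6: O, bond orders sum to 2 (valence 2) → 0 H
  atom 7: C, bond orders sum to 1 (valence 4) → 3 H
  atom 8: O, bond orders sum to 2 (valence 2) → 0 H
  atom 9: C, bond orders sum to 4 (valence 4) → 0 H
  atom 10: Cl (halogen, monovalent) → 0 H
  atom 11: C, bond orders sum to 4 (valence 4) → 0 H
  atom 12: C, bond orders sum to 2 (valence 4) → 2 H
  atom 13: C, bond orders sum to 1 (valence 4) → 3 H
Totals → C:8, H:9, Cl:1, O:4.
In Hill order: C8H9ClO4.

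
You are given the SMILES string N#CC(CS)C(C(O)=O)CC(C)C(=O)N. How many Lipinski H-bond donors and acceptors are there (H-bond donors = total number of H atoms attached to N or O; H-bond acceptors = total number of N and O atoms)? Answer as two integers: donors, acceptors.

3, 5

Donors: find every N or O and count the H atoms it carries.
  atom 1 (N): bond orders sum to 3 → 0 H
  atom 8 (O): bond orders sum to 1 → 1 H
  atom 9 (O): bond orders sum to 2 → 0 H
  atom 14 (O): bond orders sum to 2 → 0 H
  atom 15 (N): bond orders sum to 1 → 2 H
Lipinski HBD = 3.
Acceptors: N atoms = 2, O atoms = 3 → HBA = 5.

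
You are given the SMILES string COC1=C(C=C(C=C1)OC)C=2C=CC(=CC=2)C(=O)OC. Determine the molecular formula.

Walk through each heavy atom and fill implicit hydrogens from standard valence (C 4, N 3, O 2, S 2, halogen 1):
  atom 1: C, bond orders sum to 1 (valence 4) → 3 H
  atom 2: O, bond orders sum to 2 (valence 2) → 0 H
  atom 3: C, bond orders sum to 4 (valence 4) → 0 H
  atom 4: C, bond orders sum to 4 (valence 4) → 0 H
  atom 5: C, bond orders sum to 3 (valence 4) → 1 H
  atom 6: C, bond orders sum to 4 (valence 4) → 0 H
  atom 7: C, bond orders sum to 3 (valence 4) → 1 H
  atom 8: C, bond orders sum to 3 (valence 4) → 1 H
  atom 9: O, bond orders sum to 2 (valence 2) → 0 H
  atom 10: C, bond orders sum to 1 (valence 4) → 3 H
  atom 11: C, bond orders sum to 4 (valence 4) → 0 H
  atom 12: C, bond orders sum to 3 (valence 4) → 1 H
  atom 13: C, bond orders sum to 3 (valence 4) → 1 H
  atom 14: C, bond orders sum to 4 (valence 4) → 0 H
  atom 15: C, bond orders sum to 3 (valence 4) → 1 H
  atom 16: C, bond orders sum to 3 (valence 4) → 1 H
  atom 17: C, bond orders sum to 4 (valence 4) → 0 H
  atom 18: O, bond orders sum to 2 (valence 2) → 0 H
  atom 19: O, bond orders sum to 2 (valence 2) → 0 H
  atom 20: C, bond orders sum to 1 (valence 4) → 3 H
Totals → C:16, H:16, O:4.
In Hill order: C16H16O4.

C16H16O4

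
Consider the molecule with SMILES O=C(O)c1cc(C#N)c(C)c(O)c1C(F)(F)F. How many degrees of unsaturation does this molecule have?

7

Molecular formula: C10H6F3NO3.
DoU = (2C + 2 + N − H − X) / 2, where X is the halogen count and O/S are ignored.
    = (2·10 + 2 + 1 − 6 − 3) / 2 = 14 / 2 = 7.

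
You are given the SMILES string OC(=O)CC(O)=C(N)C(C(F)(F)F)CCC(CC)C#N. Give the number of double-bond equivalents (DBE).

4

Degree of unsaturation = (number of rings) + (number of π bonds).
Ring closures in the SMILES: 0.
π bonds: 2 double bonds (each 1 DoU), 1 triple bond (each 2 DoU) → 4 DoU from unsaturation.
Total DoU = 0 + 4 = 4.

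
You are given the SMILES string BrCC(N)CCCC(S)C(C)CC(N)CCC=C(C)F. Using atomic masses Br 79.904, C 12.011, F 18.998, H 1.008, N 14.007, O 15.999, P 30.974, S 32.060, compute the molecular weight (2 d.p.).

First, the molecular formula is C15H30BrFN2S (counting implicit H from valence).
  Br: 1 × 79.904 = 79.904
  C: 15 × 12.011 = 180.165
  F: 1 × 18.998 = 18.998
  H: 30 × 1.008 = 30.240
  N: 2 × 14.007 = 28.014
  S: 1 × 32.060 = 32.060
Sum: 1×79.904 + 15×12.011 + 1×18.998 + 30×1.008 + 2×14.007 + 1×32.060 = 369.381 → 369.38 g/mol.

369.38 g/mol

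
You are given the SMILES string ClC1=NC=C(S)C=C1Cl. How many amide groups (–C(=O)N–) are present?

0

Scan the SMILES for the amide motif — none present.
Groups that are present: 1 thiol.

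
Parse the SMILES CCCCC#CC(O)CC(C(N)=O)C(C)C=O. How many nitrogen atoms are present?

1

Scan the SMILES for N atoms (remember two-letter symbols like Cl and Br are single atoms).
Nitrogen count: 1.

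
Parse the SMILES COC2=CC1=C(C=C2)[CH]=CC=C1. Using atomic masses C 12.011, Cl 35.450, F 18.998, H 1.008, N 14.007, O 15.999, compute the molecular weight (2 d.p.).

158.20 g/mol

First, the molecular formula is C11H10O (counting implicit H from valence).
  C: 11 × 12.011 = 132.121
  H: 10 × 1.008 = 10.080
  O: 1 × 15.999 = 15.999
Sum: 11×12.011 + 10×1.008 + 1×15.999 = 158.200 → 158.20 g/mol.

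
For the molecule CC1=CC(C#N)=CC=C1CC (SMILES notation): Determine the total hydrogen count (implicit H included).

Walk through each heavy atom and fill implicit hydrogens from standard valence (C 4, N 3, O 2, S 2, halogen 1):
  atom 1: C, bond orders sum to 1 (valence 4) → 3 H
  atom 2: C, bond orders sum to 4 (valence 4) → 0 H
  atom 3: C, bond orders sum to 3 (valence 4) → 1 H
  atom 4: C, bond orders sum to 4 (valence 4) → 0 H
  atom 5: C, bond orders sum to 4 (valence 4) → 0 H
  atom 6: N, bond orders sum to 3 (valence 3) → 0 H
  atom 7: C, bond orders sum to 3 (valence 4) → 1 H
  atom 8: C, bond orders sum to 3 (valence 4) → 1 H
  atom 9: C, bond orders sum to 4 (valence 4) → 0 H
  atom 10: C, bond orders sum to 2 (valence 4) → 2 H
  atom 11: C, bond orders sum to 1 (valence 4) → 3 H
Total hydrogens: 11.

11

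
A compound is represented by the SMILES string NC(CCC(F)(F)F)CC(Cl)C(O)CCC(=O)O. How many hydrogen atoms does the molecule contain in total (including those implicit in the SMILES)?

17

Walk through each heavy atom and fill implicit hydrogens from standard valence (C 4, N 3, O 2, S 2, halogen 1):
  atom 1: N, bond orders sum to 1 (valence 3) → 2 H
  atom 2: C, bond orders sum to 3 (valence 4) → 1 H
  atom 3: C, bond orders sum to 2 (valence 4) → 2 H
  atom 4: C, bond orders sum to 2 (valence 4) → 2 H
  atom 5: C, bond orders sum to 4 (valence 4) → 0 H
  atom 6: F (halogen, monovalent) → 0 H
  atom 7: F (halogen, monovalent) → 0 H
  atom 8: F (halogen, monovalent) → 0 H
  atom 9: C, bond orders sum to 2 (valence 4) → 2 H
  atom 10: C, bond orders sum to 3 (valence 4) → 1 H
  atom 11: Cl (halogen, monovalent) → 0 H
  atom 12: C, bond orders sum to 3 (valence 4) → 1 H
  atom 13: O, bond orders sum to 1 (valence 2) → 1 H
  atom 14: C, bond orders sum to 2 (valence 4) → 2 H
  atom 15: C, bond orders sum to 2 (valence 4) → 2 H
  atom 16: C, bond orders sum to 4 (valence 4) → 0 H
  atom 17: O, bond orders sum to 2 (valence 2) → 0 H
  atom 18: O, bond orders sum to 1 (valence 2) → 1 H
Total hydrogens: 17.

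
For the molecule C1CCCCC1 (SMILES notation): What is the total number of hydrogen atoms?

12

Walk through each heavy atom and fill implicit hydrogens from standard valence (C 4, N 3, O 2, S 2, halogen 1):
  atom 1: C, bond orders sum to 2 (valence 4) → 2 H
  atom 2: C, bond orders sum to 2 (valence 4) → 2 H
  atom 3: C, bond orders sum to 2 (valence 4) → 2 H
  atom 4: C, bond orders sum to 2 (valence 4) → 2 H
  atom 5: C, bond orders sum to 2 (valence 4) → 2 H
  atom 6: C, bond orders sum to 2 (valence 4) → 2 H
Total hydrogens: 12.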